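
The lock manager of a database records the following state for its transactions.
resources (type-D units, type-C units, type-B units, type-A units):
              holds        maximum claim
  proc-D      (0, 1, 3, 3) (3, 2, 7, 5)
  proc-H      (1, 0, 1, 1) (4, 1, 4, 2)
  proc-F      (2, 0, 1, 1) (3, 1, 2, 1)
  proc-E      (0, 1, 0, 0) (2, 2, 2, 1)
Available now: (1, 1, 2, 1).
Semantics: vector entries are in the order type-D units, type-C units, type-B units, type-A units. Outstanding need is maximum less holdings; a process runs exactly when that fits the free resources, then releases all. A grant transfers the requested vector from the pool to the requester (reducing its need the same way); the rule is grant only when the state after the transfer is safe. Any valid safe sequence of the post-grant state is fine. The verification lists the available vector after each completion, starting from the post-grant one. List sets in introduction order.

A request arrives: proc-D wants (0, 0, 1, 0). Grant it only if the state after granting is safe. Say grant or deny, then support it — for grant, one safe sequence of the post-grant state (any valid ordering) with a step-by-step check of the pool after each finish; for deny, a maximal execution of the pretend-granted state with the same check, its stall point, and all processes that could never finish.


DENY. Granting would leave the state unsafe.
Key observation: the wall is type-B units: completing proc-F, proc-E brings the pool only to (3, 2, 2, 2), and all the rest need more.
On the post-grant state, proc-F, proc-E is a maximal run — nothing extends it. Check, step by step:
  pool = (1, 1, 1, 1)
  proc-F: need (1, 1, 1, 0) fits (1, 1, 1, 1); releases (2, 0, 1, 1), pool now (3, 1, 2, 2)
  proc-E: need (2, 1, 2, 1) fits (3, 1, 2, 2); releases (0, 1, 0, 0), pool now (3, 2, 2, 2)
  blocked: proc-D wants (3, 1, 3, 2), pool (3, 2, 2, 2) — not enough type-B units
  blocked: proc-H wants (3, 1, 3, 1), pool (3, 2, 2, 2) — not enough type-B units
Had the request been granted, proc-D and proc-H could never finish.


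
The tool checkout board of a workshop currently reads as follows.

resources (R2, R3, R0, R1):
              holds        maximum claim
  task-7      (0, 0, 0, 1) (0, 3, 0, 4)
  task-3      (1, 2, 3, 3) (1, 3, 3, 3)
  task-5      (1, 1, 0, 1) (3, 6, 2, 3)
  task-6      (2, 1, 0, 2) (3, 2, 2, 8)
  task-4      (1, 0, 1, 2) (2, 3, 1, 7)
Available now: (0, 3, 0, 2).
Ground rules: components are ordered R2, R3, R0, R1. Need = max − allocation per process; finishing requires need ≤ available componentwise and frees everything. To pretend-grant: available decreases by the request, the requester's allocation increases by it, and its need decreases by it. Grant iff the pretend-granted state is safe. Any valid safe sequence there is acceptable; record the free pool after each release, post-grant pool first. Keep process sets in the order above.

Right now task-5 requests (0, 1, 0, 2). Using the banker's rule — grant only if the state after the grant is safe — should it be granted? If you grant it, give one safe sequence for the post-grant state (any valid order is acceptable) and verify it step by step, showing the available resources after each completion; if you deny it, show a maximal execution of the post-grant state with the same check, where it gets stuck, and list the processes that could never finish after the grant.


DENY: after the grant no complete ordering would exist.
Key observation: after task-3, task-7 the pool peaks at (1, 4, 3, 4), and each blocked process is short somewhere: task-5 on R2; task-6 on R1; task-4 on R1.
After a pretend grant, a maximal execution: task-3, task-7 — then nothing else fits. Step-by-step check:
  pool = (0, 2, 0, 0)
  task-3 needs (0, 1, 0, 0) <= (0, 2, 0, 0) -> finishes; pool += (1, 2, 3, 3) = (1, 4, 3, 3)
  task-7 needs (0, 3, 0, 3) <= (1, 4, 3, 3) -> finishes; pool += (0, 0, 0, 1) = (1, 4, 3, 4)
  blocked: task-5 wants (2, 4, 2, 0), pool (1, 4, 3, 4) — not enough R2
  blocked: task-6 wants (1, 1, 2, 6), pool (1, 4, 3, 4) — not enough R1
  blocked: task-4 wants (1, 3, 0, 5), pool (1, 4, 3, 4) — not enough R1
Processes that could never finish after the grant: task-5, task-6 and task-4.


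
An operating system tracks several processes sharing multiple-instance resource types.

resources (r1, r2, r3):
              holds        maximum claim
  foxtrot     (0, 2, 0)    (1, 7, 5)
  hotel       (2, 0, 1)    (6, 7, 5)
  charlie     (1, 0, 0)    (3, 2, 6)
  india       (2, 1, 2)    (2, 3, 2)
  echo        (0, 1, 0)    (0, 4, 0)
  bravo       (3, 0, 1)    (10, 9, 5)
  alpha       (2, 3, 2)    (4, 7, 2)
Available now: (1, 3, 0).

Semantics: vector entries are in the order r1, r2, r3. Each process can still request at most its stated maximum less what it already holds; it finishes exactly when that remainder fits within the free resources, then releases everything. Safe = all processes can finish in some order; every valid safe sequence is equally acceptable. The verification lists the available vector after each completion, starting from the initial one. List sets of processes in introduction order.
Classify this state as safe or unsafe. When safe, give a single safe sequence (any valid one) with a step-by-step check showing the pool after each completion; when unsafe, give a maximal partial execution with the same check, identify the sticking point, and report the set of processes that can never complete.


SAFE — a valid safe sequence is echo, india, alpha, hotel, foxtrot, bravo, charlie.
Key observation: reading the order forward, echo is the first process whose need (0, 3, 0) meets the free pool (1, 3, 0) exactly on a resource it requests.
Check, step by step:
  pool = (1, 3, 0)
  echo needs (0, 3, 0) <= (1, 3, 0) -> finishes; pool += (0, 1, 0) = (1, 4, 0)
  india needs (0, 2, 0) <= (1, 4, 0) -> finishes; pool += (2, 1, 2) = (3, 5, 2)
  alpha needs (2, 4, 0) <= (3, 5, 2) -> finishes; pool += (2, 3, 2) = (5, 8, 4)
  hotel needs (4, 7, 4) <= (5, 8, 4) -> finishes; pool += (2, 0, 1) = (7, 8, 5)
  foxtrot needs (1, 5, 5) <= (7, 8, 5) -> finishes; pool += (0, 2, 0) = (7, 10, 5)
  bravo needs (7, 9, 4) <= (7, 10, 5) -> finishes; pool += (3, 0, 1) = (10, 10, 6)
  charlie needs (2, 2, 6) <= (10, 10, 6) -> finishes; pool += (1, 0, 0) = (11, 10, 6)


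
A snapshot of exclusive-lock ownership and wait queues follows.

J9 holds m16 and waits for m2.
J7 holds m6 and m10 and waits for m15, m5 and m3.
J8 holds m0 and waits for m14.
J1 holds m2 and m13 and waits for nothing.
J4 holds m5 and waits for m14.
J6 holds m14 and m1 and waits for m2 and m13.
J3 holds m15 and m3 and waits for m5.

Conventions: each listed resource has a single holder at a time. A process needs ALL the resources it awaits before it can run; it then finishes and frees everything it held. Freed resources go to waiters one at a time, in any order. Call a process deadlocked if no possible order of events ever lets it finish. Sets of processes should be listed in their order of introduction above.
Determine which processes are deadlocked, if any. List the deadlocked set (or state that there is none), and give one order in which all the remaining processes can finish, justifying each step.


Nothing here is deadlocked.
Key observation: no waiting chain loops back on itself — every chain ends at a process that waits on nothing, so everyone eventually runs.
A valid finishing order for the others: J1, J6, J4, J8, J3, J7, J9.
Verifying each step:
  run J1 (it waits on nothing); releases m2 and m13
  run J6 (all its waits — m2 and m13 — are resolved); releases m14 and m1
  run J4 (all its waits — m14 — are resolved); releases m5
  run J8 (all its waits — m14 — are resolved); releases m0
  run J3 (all its waits — m5 — are resolved); releases m15 and m3
  run J7 (all its waits — m15, m5 and m3 — are resolved); releases m6 and m10
  run J9 (all its waits — m2 — are resolved); releases m16


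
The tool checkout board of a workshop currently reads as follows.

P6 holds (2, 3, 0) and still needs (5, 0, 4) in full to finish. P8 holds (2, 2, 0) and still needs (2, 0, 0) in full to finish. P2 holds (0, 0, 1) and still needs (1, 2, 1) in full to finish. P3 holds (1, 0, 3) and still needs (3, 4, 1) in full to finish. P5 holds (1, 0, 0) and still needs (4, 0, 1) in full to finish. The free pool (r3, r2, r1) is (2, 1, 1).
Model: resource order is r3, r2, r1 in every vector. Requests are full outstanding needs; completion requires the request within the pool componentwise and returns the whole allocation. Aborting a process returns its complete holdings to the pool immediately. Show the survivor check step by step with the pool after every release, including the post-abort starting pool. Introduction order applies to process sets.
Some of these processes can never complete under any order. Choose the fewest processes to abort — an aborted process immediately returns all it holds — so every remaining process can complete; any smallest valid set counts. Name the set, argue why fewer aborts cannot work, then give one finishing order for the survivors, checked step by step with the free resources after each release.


Abort P6.
Key observation: before aborting P6, P3 was permanently blocked — no order could ever run it; afterwards it completes at step 2.
Why nothing smaller works: aborting no one leaves the state deadlocked as given.
The survivors complete as P2, P3, P8, P5. Verifying each step (starting from the post-abort pool):
  pool = (4, 4, 1)
  P2 needs (1, 2, 1) <= (4, 4, 1) -> finishes; pool += (0, 0, 1) = (4, 4, 2)
  P3 needs (3, 4, 1) <= (4, 4, 2) -> finishes; pool += (1, 0, 3) = (5, 4, 5)
  P8 needs (2, 0, 0) <= (5, 4, 5) -> finishes; pool += (2, 2, 0) = (7, 6, 5)
  P5 needs (4, 0, 1) <= (7, 6, 5) -> finishes; pool += (1, 0, 0) = (8, 6, 5)


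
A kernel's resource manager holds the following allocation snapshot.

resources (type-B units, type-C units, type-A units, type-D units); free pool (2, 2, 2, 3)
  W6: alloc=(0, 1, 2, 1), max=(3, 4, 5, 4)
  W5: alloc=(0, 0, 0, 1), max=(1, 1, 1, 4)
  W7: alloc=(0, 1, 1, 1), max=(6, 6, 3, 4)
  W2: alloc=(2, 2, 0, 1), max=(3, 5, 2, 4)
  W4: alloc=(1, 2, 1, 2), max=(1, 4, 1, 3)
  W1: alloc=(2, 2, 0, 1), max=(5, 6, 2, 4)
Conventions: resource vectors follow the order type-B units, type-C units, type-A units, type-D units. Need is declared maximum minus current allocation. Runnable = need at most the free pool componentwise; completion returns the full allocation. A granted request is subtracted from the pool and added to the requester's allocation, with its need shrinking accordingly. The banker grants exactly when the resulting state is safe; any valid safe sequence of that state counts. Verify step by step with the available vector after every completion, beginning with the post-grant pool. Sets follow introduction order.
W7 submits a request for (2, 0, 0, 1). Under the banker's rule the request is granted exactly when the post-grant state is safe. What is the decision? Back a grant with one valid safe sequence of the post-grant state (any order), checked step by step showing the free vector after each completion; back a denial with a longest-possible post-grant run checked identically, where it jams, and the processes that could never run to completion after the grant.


GRANT: granting preserves safety; a valid post-grant sequence is W4, W2, W1, W6, W7, W5.
Key observation: after the grant the pool drops to (0, 2, 2, 2), which still lets W4 finish first and unwind the rest.
Check on the post-grant state, step by step:
  pool = (0, 2, 2, 2)
  run W4 (needs (0, 2, 0, 1), free (0, 2, 2, 2)); after release of (1, 2, 1, 2) the pool is (1, 4, 3, 4)
  run W2 (needs (1, 3, 2, 3), free (1, 4, 3, 4)); after release of (2, 2, 0, 1) the pool is (3, 6, 3, 5)
  run W1 (needs (3, 4, 2, 3), free (3, 6, 3, 5)); after release of (2, 2, 0, 1) the pool is (5, 8, 3, 6)
  run W6 (needs (3, 3, 3, 3), free (5, 8, 3, 6)); after release of (0, 1, 2, 1) the pool is (5, 9, 5, 7)
  run W7 (needs (4, 5, 2, 2), free (5, 9, 5, 7)); after release of (2, 1, 1, 2) the pool is (7, 10, 6, 9)
  run W5 (needs (1, 1, 1, 3), free (7, 10, 6, 9)); after release of (0, 0, 0, 1) the pool is (7, 10, 6, 10)


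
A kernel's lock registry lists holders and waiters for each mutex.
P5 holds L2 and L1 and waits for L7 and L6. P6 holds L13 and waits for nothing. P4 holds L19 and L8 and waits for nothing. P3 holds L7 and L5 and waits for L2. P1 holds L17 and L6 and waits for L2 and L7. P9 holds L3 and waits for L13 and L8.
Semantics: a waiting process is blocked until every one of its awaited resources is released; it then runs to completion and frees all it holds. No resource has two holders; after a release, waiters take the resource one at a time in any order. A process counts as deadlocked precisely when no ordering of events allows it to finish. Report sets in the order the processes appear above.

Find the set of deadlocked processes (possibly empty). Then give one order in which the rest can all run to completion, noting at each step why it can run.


The deadlocked set is P5, P3 and P1.
Key observation: along P5 -> P3 -> P5, each member waits on what the next one holds — a deadlock; P1 is caught in further circular waits.
A valid finishing order for the others: P6, P4, P9.
Walking it through:
  P6: no waits; runs immediately, freeing L13
  P4: no waits; runs immediately, freeing L19 and L8
  run P9 (all its waits — L13 and L8 — are resolved); releases L3


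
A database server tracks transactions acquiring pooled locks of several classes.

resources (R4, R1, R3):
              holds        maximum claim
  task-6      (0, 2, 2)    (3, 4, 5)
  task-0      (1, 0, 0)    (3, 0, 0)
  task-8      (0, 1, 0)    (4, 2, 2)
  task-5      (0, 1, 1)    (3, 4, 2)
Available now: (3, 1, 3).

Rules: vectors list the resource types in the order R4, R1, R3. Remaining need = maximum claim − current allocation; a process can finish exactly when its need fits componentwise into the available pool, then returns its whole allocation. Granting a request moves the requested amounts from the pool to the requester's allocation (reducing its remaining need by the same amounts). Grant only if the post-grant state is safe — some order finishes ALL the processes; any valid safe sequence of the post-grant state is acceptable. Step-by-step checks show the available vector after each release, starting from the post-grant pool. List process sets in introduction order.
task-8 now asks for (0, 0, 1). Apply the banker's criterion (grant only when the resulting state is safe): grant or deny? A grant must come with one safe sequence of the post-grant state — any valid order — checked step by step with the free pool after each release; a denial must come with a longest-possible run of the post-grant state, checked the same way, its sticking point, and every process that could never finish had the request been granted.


GRANT. The post-grant state is safe; one safe sequence: task-0, task-8, task-6, task-5.
Key observation: the grant leaves (3, 1, 2) free — enough for task-0, whose release restarts the cascade.
Step-by-step check of the post-grant state:
  pool = (3, 1, 2)
  run task-0 (needs (2, 0, 0), free (3, 1, 2)); after release of (1, 0, 0) the pool is (4, 1, 2)
  run task-8 (needs (4, 1, 1), free (4, 1, 2)); after release of (0, 1, 1) the pool is (4, 2, 3)
  run task-6 (needs (3, 2, 3), free (4, 2, 3)); after release of (0, 2, 2) the pool is (4, 4, 5)
  run task-5 (needs (3, 3, 1), free (4, 4, 5)); after release of (0, 1, 1) the pool is (4, 5, 6)


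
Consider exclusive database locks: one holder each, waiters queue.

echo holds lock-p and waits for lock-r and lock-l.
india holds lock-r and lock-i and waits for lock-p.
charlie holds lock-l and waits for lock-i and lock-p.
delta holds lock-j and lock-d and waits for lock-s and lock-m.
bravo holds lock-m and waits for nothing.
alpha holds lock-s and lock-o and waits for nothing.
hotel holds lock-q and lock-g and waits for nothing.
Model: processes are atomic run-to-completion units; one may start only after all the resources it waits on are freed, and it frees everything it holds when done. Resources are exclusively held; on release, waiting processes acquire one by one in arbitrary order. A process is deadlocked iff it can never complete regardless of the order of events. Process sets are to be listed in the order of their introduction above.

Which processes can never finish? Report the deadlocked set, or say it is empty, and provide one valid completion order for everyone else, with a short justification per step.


The deadlocked set is echo, india and charlie.
Key observation: the cycle echo -> india -> echo can never break — each member waits on the next; charlie is caught in further circular waits.
One completion order for the rest: alpha, bravo, delta, hotel.
Step-by-step check:
  alpha: no waits; runs immediately, freeing lock-s and lock-o
  bravo: no waits; runs immediately, freeing lock-m
  delta: everything it awaited (lock-s and lock-m) is free; runs, freeing lock-j and lock-d
  hotel: no waits; runs immediately, freeing lock-q and lock-g


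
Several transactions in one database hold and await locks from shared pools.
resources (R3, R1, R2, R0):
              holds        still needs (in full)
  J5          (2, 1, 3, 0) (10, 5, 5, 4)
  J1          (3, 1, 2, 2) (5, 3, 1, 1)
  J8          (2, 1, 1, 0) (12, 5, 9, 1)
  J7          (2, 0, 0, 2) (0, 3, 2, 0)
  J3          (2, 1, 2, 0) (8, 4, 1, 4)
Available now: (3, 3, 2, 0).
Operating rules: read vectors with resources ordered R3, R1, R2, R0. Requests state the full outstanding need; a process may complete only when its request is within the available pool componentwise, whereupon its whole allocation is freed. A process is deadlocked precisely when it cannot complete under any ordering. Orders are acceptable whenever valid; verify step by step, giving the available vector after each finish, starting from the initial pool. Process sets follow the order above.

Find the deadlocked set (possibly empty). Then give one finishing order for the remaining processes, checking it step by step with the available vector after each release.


The deadlocked set is empty.
Key observation: J7 fits the free pool immediately, and its release cascades until everyone finishes.
A valid finishing order for the others: J7, J1, J3, J5, J8. Walking it through:
  pool = (3, 3, 2, 0)
  J7: need (0, 3, 2, 0) fits (3, 3, 2, 0); releases (2, 0, 0, 2), pool now (5, 3, 2, 2)
  J1: need (5, 3, 1, 1) fits (5, 3, 2, 2); releases (3, 1, 2, 2), pool now (8, 4, 4, 4)
  J3: need (8, 4, 1, 4) fits (8, 4, 4, 4); releases (2, 1, 2, 0), pool now (10, 5, 6, 4)
  J5: need (10, 5, 5, 4) fits (10, 5, 6, 4); releases (2, 1, 3, 0), pool now (12, 6, 9, 4)
  J8: need (12, 5, 9, 1) fits (12, 6, 9, 4); releases (2, 1, 1, 0), pool now (14, 7, 10, 4)


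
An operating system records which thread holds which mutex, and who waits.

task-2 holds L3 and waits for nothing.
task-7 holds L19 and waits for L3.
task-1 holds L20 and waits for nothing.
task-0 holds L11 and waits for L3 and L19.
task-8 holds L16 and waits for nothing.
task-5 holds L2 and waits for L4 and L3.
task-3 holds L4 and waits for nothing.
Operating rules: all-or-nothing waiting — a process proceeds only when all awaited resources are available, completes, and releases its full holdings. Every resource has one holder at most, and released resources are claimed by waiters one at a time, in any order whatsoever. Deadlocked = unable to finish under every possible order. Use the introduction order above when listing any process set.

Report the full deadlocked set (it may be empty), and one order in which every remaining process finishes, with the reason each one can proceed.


The deadlocked set is empty.
Key observation: the waits form no ring: some process can always run, and its releases unblock the others one by one.
A valid finishing order for the others: task-3, task-2, task-7, task-0, task-5, task-1, task-8.
Step-by-step check:
  task-3 waits on nothing -> runs at once and releases L4
  task-2 waits on nothing -> runs at once and releases L3
  task-7: everything it awaited (L3) is free; runs, freeing L19
  task-0: everything it awaited (L3 and L19) is free; runs, freeing L11
  task-5: everything it awaited (L4 and L3) is free; runs, freeing L2
  task-1 waits on nothing -> runs at once and releases L20
  task-8 waits on nothing -> runs at once and releases L16


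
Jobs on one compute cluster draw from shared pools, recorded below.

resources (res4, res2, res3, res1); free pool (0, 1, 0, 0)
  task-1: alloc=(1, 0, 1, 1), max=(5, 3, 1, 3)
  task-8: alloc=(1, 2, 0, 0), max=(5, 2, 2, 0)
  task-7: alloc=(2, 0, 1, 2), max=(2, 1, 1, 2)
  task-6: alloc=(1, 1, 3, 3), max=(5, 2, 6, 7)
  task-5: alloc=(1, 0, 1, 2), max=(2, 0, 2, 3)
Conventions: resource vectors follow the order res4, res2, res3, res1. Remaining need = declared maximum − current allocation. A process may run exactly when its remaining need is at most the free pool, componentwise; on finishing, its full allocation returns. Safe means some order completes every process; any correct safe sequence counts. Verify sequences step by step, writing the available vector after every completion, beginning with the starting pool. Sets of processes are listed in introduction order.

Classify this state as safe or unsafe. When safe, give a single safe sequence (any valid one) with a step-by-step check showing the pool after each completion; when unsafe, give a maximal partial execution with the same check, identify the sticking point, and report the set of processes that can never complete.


UNSAFE — no complete ordering exists.
Key observation: once task-7, task-5 finish, the pool peaks at (3, 1, 2, 4) — and every remaining process still needs more res4 than that.
The run task-7, task-5 cannot be extended any further. Verifying each step:
  pool = (0, 1, 0, 0)
  run task-7 (needs (0, 1, 0, 0), free (0, 1, 0, 0)); after release of (2, 0, 1, 2) the pool is (2, 1, 1, 2)
  run task-5 (needs (1, 0, 1, 1), free (2, 1, 1, 2)); after release of (1, 0, 1, 2) the pool is (3, 1, 2, 4)
  blocked: task-1 wants (4, 3, 0, 2), pool (3, 1, 2, 4) — not enough res4 and res2
  blocked: task-8 wants (4, 0, 2, 0), pool (3, 1, 2, 4) — not enough res4
  blocked: task-6 wants (4, 1, 3, 4), pool (3, 1, 2, 4) — not enough res4 and res3
Processes that can never finish: task-1, task-8 and task-6.


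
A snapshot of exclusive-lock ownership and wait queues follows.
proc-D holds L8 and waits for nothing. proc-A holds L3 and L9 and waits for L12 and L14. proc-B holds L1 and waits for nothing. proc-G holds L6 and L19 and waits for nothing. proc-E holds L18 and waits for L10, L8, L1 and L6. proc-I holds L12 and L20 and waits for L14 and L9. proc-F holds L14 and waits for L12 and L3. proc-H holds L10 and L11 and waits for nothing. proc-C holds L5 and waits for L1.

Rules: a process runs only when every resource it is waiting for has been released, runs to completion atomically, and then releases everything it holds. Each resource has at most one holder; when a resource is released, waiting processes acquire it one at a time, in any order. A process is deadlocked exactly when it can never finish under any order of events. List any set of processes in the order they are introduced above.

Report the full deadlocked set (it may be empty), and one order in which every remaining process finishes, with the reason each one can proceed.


The deadlocked set is proc-A, proc-I and proc-F.
Key observation: proc-A -> proc-I -> proc-A is a circular wait — nothing in it can go first; proc-F is caught in further circular waits.
A valid finishing order for the others: proc-H, proc-D, proc-B, proc-C, proc-G, proc-E.
Walking it through:
  proc-H waits on nothing -> runs at once and releases L10 and L11
  proc-D waits on nothing -> runs at once and releases L8
  proc-B waits on nothing -> runs at once and releases L1
  run proc-C (all its waits — L1 — are resolved); releases L5
  proc-G waits on nothing -> runs at once and releases L6 and L19
  run proc-E (all its waits — L10, L8, L1 and L6 — are resolved); releases L18


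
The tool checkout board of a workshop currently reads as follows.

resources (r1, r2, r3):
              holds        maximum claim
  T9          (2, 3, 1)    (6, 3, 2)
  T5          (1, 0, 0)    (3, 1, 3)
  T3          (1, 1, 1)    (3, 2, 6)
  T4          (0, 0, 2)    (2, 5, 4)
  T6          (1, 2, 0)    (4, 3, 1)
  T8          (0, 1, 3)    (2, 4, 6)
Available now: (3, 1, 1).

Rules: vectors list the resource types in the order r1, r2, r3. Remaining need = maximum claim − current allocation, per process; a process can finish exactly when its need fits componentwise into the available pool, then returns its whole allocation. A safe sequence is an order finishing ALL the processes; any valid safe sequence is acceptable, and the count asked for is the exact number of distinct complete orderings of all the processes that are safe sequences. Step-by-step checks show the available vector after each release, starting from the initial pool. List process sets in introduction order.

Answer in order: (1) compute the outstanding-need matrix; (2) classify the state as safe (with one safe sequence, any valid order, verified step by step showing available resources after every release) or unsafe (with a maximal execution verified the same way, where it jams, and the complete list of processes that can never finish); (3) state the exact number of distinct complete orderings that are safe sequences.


(1) Outstanding need per process (order r1, r2, r3):
  T9: (4, 0, 1)
  T5: (2, 1, 3)
  T3: (2, 1, 5)
  T4: (2, 5, 2)
  T6: (3, 1, 1)
  T8: (2, 3, 3)
(2) SAFE, for example via the order T6, T9, T4, T5, T8, T3.
Key observation: T6 marks the first exact bind of the order: its need (3, 1, 1) fits the free (3, 1, 1) with zero slack on a requested resource.
Step-by-step check:
  pool = (3, 1, 1)
  run T6 (needs (3, 1, 1), free (3, 1, 1)); after release of (1, 2, 0) the pool is (4, 3, 1)
  run T9 (needs (4, 0, 1), free (4, 3, 1)); after release of (2, 3, 1) the pool is (6, 6, 2)
  run T4 (needs (2, 5, 2), free (6, 6, 2)); after release of (0, 0, 2) the pool is (6, 6, 4)
  run T5 (needs (2, 1, 3), free (6, 6, 4)); after release of (1, 0, 0) the pool is (7, 6, 4)
  run T8 (needs (2, 3, 3), free (7, 6, 4)); after release of (0, 1, 3) the pool is (7, 7, 7)
  run T3 (needs (2, 1, 5), free (7, 7, 7)); after release of (1, 1, 1) the pool is (8, 8, 8)
(3) The exact count: 3 of the possible complete orderings are safe sequences.


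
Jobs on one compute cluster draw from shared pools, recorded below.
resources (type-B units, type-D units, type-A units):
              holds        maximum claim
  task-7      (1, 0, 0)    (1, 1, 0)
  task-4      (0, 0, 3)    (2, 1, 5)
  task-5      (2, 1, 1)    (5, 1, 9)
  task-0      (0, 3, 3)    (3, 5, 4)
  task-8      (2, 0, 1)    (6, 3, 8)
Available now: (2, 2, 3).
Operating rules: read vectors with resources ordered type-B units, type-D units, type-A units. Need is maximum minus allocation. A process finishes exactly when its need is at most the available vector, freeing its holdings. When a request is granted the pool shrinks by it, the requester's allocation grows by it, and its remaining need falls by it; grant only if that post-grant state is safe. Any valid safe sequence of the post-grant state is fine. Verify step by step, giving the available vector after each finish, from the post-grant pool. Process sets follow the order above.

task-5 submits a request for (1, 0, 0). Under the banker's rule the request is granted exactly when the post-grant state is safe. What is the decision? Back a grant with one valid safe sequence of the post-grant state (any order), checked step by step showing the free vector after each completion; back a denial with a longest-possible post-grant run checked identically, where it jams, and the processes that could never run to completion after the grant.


DENY: after the grant no complete ordering would exist.
Key observation: after task-7, task-4 the pool peaks at (2, 2, 6), and each blocked process is short somewhere: task-5 on type-A units; task-0 on type-B units; task-8 on type-B units, type-D units, type-A units.
Pretend the grant happened; the run task-7, task-4 goes as far as possible. Step-by-step check:
  pool = (1, 2, 3)
  task-7: need (0, 1, 0) fits (1, 2, 3); releases (1, 0, 0), pool now (2, 2, 3)
  task-4: need (2, 1, 2) fits (2, 2, 3); releases (0, 0, 3), pool now (2, 2, 6)
  blocked: task-5 wants (2, 0, 8), pool (2, 2, 6) — not enough type-A units
  blocked: task-0 wants (3, 2, 1), pool (2, 2, 6) — not enough type-B units
  blocked: task-8 wants (4, 3, 7), pool (2, 2, 6) — not enough type-B units, type-D units and type-A units
Post-grant, the permanently blocked set is task-5, task-0 and task-8.


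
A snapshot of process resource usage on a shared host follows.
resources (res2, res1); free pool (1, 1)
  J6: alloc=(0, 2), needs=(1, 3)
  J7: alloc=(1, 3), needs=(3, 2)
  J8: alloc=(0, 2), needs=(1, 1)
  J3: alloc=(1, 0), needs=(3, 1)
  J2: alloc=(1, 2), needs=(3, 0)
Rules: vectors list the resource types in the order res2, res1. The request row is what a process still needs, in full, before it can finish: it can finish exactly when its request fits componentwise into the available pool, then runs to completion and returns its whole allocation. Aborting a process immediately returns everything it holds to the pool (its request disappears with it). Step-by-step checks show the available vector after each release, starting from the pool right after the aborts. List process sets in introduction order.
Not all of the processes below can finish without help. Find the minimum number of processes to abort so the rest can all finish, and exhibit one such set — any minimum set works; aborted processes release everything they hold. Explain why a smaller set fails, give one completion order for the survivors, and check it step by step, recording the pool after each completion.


The answer: abort J7 and J3.
Key observation: before aborting J7 and J3, J2 was permanently blocked — no order could ever run it; afterwards it completes at step 2.
Why nothing smaller works — every single abort fails: J6 alone leaves J7 blocked (short on res2); J7 alone leaves J3 blocked (short on res2); J8 alone leaves J7 blocked (short on res2); J3 alone leaves J7 blocked (short on res2); J2 alone leaves J7 blocked (short on res2).
Survivors finish in the order: J8, J2, J6. Verifying each step (pool after the aborts first):
  pool = (3, 4)
  run J8 (needs (1, 1), free (3, 4)); after release of (0, 2) the pool is (3, 6)
  run J2 (needs (3, 0), free (3, 6)); after release of (1, 2) the pool is (4, 8)
  run J6 (needs (1, 3), free (4, 8)); after release of (0, 2) the pool is (4, 10)


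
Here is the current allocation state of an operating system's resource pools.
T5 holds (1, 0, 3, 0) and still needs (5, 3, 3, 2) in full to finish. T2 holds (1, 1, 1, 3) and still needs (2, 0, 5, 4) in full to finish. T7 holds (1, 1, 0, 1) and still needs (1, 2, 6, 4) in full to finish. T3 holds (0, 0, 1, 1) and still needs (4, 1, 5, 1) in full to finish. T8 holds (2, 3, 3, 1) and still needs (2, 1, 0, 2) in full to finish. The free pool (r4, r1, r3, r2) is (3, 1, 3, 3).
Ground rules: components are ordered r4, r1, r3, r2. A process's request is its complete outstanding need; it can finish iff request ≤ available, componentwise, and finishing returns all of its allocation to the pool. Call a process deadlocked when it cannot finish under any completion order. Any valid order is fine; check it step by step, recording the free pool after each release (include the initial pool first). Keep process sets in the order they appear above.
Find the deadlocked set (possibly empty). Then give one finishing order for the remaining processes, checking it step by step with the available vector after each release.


Nothing here is deadlocked.
Key observation: T8 fits the free pool immediately, and its release cascades until everyone finishes.
A valid finishing order for the others: T8, T5, T7, T3, T2. Check, step by step:
  pool = (3, 1, 3, 3)
  T8: need (2, 1, 0, 2) fits (3, 1, 3, 3); releases (2, 3, 3, 1), pool now (5, 4, 6, 4)
  T5: need (5, 3, 3, 2) fits (5, 4, 6, 4); releases (1, 0, 3, 0), pool now (6, 4, 9, 4)
  T7: need (1, 2, 6, 4) fits (6, 4, 9, 4); releases (1, 1, 0, 1), pool now (7, 5, 9, 5)
  T3: need (4, 1, 5, 1) fits (7, 5, 9, 5); releases (0, 0, 1, 1), pool now (7, 5, 10, 6)
  T2: need (2, 0, 5, 4) fits (7, 5, 10, 6); releases (1, 1, 1, 3), pool now (8, 6, 11, 9)


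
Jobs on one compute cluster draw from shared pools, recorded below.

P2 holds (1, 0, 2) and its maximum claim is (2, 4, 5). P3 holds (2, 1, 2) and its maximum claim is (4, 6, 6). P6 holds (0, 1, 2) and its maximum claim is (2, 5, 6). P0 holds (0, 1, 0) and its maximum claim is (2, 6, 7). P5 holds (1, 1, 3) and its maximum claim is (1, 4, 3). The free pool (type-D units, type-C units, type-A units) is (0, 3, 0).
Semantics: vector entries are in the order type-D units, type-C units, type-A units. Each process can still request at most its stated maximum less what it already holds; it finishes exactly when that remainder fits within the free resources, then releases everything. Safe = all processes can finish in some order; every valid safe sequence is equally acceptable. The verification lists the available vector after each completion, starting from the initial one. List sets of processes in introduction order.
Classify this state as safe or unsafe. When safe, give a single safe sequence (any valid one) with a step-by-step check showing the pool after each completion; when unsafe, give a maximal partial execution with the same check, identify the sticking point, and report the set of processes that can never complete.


SAFE — a valid safe sequence is P5, P2, P6, P3, P0.
Key observation: at P5 the run first touches a limit — (0, 3, 0) against (0, 3, 0), exact on a resource it actually requests.
Check, step by step:
  pool = (0, 3, 0)
  P5: need (0, 3, 0) fits (0, 3, 0); releases (1, 1, 3), pool now (1, 4, 3)
  P2: need (1, 4, 3) fits (1, 4, 3); releases (1, 0, 2), pool now (2, 4, 5)
  P6: need (2, 4, 4) fits (2, 4, 5); releases (0, 1, 2), pool now (2, 5, 7)
  P3: need (2, 5, 4) fits (2, 5, 7); releases (2, 1, 2), pool now (4, 6, 9)
  P0: need (2, 5, 7) fits (4, 6, 9); releases (0, 1, 0), pool now (4, 7, 9)


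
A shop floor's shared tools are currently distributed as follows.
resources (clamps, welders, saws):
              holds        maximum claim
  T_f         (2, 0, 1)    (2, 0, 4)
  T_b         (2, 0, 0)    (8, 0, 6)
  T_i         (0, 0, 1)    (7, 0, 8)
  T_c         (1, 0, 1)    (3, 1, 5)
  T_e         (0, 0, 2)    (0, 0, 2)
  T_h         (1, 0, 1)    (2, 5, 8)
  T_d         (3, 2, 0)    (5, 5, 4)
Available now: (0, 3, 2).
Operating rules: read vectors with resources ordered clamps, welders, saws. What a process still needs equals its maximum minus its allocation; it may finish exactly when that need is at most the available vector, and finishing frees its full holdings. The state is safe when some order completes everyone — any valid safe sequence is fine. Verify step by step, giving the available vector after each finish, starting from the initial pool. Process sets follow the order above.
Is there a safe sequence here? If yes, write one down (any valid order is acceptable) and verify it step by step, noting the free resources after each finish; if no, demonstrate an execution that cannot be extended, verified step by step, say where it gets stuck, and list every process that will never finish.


The state is UNSAFE.
Key observation: T_e, T_f, T_c, T_d, T_b can finish, but then (8, 5, 6) is all there is, and the blocked group's saws demands exceed it.
The run T_e, T_f, T_c, T_d, T_b cannot be extended any further. Check, step by step:
  pool = (0, 3, 2)
  T_e: need (0, 0, 0) fits (0, 3, 2); releases (0, 0, 2), pool now (0, 3, 4)
  T_f: need (0, 0, 3) fits (0, 3, 4); releases (2, 0, 1), pool now (2, 3, 5)
  T_c: need (2, 1, 4) fits (2, 3, 5); releases (1, 0, 1), pool now (3, 3, 6)
  T_d: need (2, 3, 4) fits (3, 3, 6); releases (3, 2, 0), pool now (6, 5, 6)
  T_b: need (6, 0, 6) fits (6, 5, 6); releases (2, 0, 0), pool now (8, 5, 6)
  blocked: T_i wants (7, 0, 7), pool (8, 5, 6) — not enough saws
  blocked: T_h wants (1, 5, 7), pool (8, 5, 6) — not enough saws
Processes that can never finish: T_i and T_h.


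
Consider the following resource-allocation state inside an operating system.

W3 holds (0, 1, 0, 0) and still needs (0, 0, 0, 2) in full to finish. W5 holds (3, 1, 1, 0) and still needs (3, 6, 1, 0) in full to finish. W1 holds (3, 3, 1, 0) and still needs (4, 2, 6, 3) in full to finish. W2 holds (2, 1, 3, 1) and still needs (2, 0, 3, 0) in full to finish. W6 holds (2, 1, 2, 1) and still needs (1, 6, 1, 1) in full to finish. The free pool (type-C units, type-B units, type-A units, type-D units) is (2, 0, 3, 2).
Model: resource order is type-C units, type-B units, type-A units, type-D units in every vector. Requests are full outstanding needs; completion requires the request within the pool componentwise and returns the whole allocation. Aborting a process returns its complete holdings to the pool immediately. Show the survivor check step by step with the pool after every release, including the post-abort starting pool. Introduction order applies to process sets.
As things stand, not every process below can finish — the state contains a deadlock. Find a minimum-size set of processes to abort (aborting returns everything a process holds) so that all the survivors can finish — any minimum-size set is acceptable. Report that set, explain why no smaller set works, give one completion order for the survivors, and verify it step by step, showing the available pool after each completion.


Abort W6.
Key observation: W5 was stuck for good until W6 gave back (2, 1, 2, 1); in the order shown it finishes at step 4.
Why nothing smaller works: aborting no one leaves the state deadlocked as given.
One survivor order: W2, W1, W3, W5. Verifying each step (post-abort pool first):
  pool = (4, 1, 5, 3)
  run W2 (needs (2, 0, 3, 0), free (4, 1, 5, 3)); after release of (2, 1, 3, 1) the pool is (6, 2, 8, 4)
  run W1 (needs (4, 2, 6, 3), free (6, 2, 8, 4)); after release of (3, 3, 1, 0) the pool is (9, 5, 9, 4)
  run W3 (needs (0, 0, 0, 2), free (9, 5, 9, 4)); after release of (0, 1, 0, 0) the pool is (9, 6, 9, 4)
  run W5 (needs (3, 6, 1, 0), free (9, 6, 9, 4)); after release of (3, 1, 1, 0) the pool is (12, 7, 10, 4)


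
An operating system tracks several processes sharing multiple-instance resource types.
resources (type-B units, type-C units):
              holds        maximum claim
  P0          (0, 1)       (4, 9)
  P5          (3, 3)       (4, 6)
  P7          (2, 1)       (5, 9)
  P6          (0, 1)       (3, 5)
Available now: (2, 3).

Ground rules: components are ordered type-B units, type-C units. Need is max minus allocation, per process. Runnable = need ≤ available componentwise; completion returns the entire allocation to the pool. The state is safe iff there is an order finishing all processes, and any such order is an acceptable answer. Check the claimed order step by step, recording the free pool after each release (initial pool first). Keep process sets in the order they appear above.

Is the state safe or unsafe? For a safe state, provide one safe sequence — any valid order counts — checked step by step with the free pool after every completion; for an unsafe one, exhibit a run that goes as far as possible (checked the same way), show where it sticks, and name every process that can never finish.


The state is UNSAFE.
Key observation: P5, P6 can finish, but then (5, 7) is all there is, and the blocked group's type-C units demands exceed it.
The run P5, P6 cannot be extended any further. Verifying each step:
  pool = (2, 3)
  P5: need (1, 3) fits (2, 3); releases (3, 3), pool now (5, 6)
  P6: need (3, 4) fits (5, 6); releases (0, 1), pool now (5, 7)
  P0 still needs (4, 8) but only (5, 7) is free — short on type-C units
  P7 still needs (3, 8) but only (5, 7) is free — short on type-C units
Permanently blocked: P0 and P7.


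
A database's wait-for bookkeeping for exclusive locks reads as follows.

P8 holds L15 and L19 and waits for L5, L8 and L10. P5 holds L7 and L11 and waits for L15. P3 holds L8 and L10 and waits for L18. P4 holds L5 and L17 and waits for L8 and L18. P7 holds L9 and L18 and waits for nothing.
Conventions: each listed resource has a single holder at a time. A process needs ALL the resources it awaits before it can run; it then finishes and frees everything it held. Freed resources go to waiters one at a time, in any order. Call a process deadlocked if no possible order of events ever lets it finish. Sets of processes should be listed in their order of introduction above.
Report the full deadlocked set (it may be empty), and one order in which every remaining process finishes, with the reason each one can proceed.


The deadlocked set is empty.
Key observation: the waits form no ring: some process can always run, and its releases unblock the others one by one.
The rest can finish in the order P7, P3, P4, P8, P5.
Verifying each step:
  P7 waits on nothing -> runs at once and releases L9 and L18
  run P3 (all its waits — L18 — are resolved); releases L8 and L10
  run P4 (all its waits — L8 and L18 — are resolved); releases L5 and L17
  run P8 (all its waits — L5, L8 and L10 — are resolved); releases L15 and L19
  run P5 (all its waits — L15 — are resolved); releases L7 and L11
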